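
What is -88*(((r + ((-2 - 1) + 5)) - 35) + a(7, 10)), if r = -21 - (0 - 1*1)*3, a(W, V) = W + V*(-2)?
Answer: 5632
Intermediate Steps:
a(W, V) = W - 2*V
r = -18 (r = -21 - (0 - 1)*3 = -21 - (-1)*3 = -21 - 1*(-3) = -21 + 3 = -18)
-88*(((r + ((-2 - 1) + 5)) - 35) + a(7, 10)) = -88*(((-18 + ((-2 - 1) + 5)) - 35) + (7 - 2*10)) = -88*(((-18 + (-3 + 5)) - 35) + (7 - 20)) = -88*(((-18 + 2) - 35) - 13) = -88*((-16 - 35) - 13) = -88*(-51 - 13) = -88*(-64) = 5632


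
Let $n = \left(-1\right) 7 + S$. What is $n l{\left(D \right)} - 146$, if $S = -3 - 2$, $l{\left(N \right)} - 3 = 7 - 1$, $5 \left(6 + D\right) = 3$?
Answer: $-254$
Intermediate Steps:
$D = - \frac{27}{5}$ ($D = -6 + \frac{1}{5} \cdot 3 = -6 + \frac{3}{5} = - \frac{27}{5} \approx -5.4$)
$l{\left(N \right)} = 9$ ($l{\left(N \right)} = 3 + \left(7 - 1\right) = 3 + 6 = 9$)
$S = -5$ ($S = -3 - 2 = -5$)
$n = -12$ ($n = \left(-1\right) 7 - 5 = -7 - 5 = -12$)
$n l{\left(D \right)} - 146 = \left(-12\right) 9 - 146 = -108 - 146 = -254$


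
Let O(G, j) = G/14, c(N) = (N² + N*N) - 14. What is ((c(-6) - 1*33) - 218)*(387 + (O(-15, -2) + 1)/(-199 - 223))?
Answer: -441274621/5908 ≈ -74691.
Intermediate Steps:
c(N) = -14 + 2*N² (c(N) = (N² + N²) - 14 = 2*N² - 14 = -14 + 2*N²)
O(G, j) = G/14 (O(G, j) = G*(1/14) = G/14)
((c(-6) - 1*33) - 218)*(387 + (O(-15, -2) + 1)/(-199 - 223)) = (((-14 + 2*(-6)²) - 1*33) - 218)*(387 + ((1/14)*(-15) + 1)/(-199 - 223)) = (((-14 + 2*36) - 33) - 218)*(387 + (-15/14 + 1)/(-422)) = (((-14 + 72) - 33) - 218)*(387 - 1/14*(-1/422)) = ((58 - 33) - 218)*(387 + 1/5908) = (25 - 218)*(2286397/5908) = -193*2286397/5908 = -441274621/5908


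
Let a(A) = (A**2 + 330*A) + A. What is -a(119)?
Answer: -53550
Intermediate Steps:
a(A) = A**2 + 331*A
-a(119) = -119*(331 + 119) = -119*450 = -1*53550 = -53550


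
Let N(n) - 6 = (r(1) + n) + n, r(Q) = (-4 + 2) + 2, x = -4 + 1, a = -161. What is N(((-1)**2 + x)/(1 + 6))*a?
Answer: -874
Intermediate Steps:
x = -3
r(Q) = 0 (r(Q) = -2 + 2 = 0)
N(n) = 6 + 2*n (N(n) = 6 + ((0 + n) + n) = 6 + (n + n) = 6 + 2*n)
N(((-1)**2 + x)/(1 + 6))*a = (6 + 2*(((-1)**2 - 3)/(1 + 6)))*(-161) = (6 + 2*((1 - 3)/7))*(-161) = (6 + 2*(-2*1/7))*(-161) = (6 + 2*(-2/7))*(-161) = (6 - 4/7)*(-161) = (38/7)*(-161) = -874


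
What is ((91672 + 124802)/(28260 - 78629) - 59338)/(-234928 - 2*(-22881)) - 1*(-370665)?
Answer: 1765868505495553/4764051127 ≈ 3.7067e+5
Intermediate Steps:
((91672 + 124802)/(28260 - 78629) - 59338)/(-234928 - 2*(-22881)) - 1*(-370665) = (216474/(-50369) - 59338)/(-234928 + 45762) + 370665 = (216474*(-1/50369) - 59338)/(-189166) + 370665 = (-216474/50369 - 59338)*(-1/189166) + 370665 = -2989012196/50369*(-1/189166) + 370665 = 1494506098/4764051127 + 370665 = 1765868505495553/4764051127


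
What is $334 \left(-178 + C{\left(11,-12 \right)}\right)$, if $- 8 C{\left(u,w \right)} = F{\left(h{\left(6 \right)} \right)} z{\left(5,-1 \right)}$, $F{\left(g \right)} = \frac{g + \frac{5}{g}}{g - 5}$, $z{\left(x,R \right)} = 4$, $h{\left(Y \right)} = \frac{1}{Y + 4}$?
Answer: $- \frac{2829481}{49} \approx -57745.0$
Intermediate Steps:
$h{\left(Y \right)} = \frac{1}{4 + Y}$
$F{\left(g \right)} = \frac{g + \frac{5}{g}}{-5 + g}$
$C{\left(u,w \right)} = \frac{501}{98}$ ($C{\left(u,w \right)} = - \frac{\frac{5 + \left(\frac{1}{4 + 6}\right)^{2}}{\frac{1}{4 + 6} \left(-5 + \frac{1}{4 + 6}\right)} 4}{8} = - \frac{\frac{5 + \left(\frac{1}{10}\right)^{2}}{\frac{1}{10} \left(-5 + \frac{1}{10}\right)} 4}{8} = - \frac{\frac{\frac{1}{\frac{1}{10}} \left(5 + \left(\frac{1}{10}\right)^{2}\right)}{-5 + \frac{1}{10}} \cdot 4}{8} = - \frac{\frac{10 \left(5 + \frac{1}{100}\right)}{- \frac{49}{10}} \cdot 4}{8} = - \frac{10 \left(- \frac{10}{49}\right) \frac{501}{100} \cdot 4}{8} = - \frac{\left(- \frac{501}{49}\right) 4}{8} = \left(- \frac{1}{8}\right) \left(- \frac{2004}{49}\right) = \frac{501}{98}$)
$334 \left(-178 + C{\left(11,-12 \right)}\right) = 334 \left(-178 + \frac{501}{98}\right) = 334 \left(- \frac{16943}{98}\right) = - \frac{2829481}{49}$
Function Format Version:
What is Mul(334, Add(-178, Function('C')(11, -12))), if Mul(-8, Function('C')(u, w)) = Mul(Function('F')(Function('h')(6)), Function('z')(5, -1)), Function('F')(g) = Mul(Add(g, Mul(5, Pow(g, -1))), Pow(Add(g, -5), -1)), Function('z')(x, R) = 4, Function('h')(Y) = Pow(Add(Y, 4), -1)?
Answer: Rational(-2829481, 49) ≈ -57745.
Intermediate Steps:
Function('h')(Y) = Pow(Add(4, Y), -1)
Function('F')(g) = Mul(Pow(Add(-5, g), -1), Add(g, Mul(5, Pow(g, -1)))) (Function('F')(g) = Mul(Add(g, Mul(5, Pow(g, -1))), Pow(Add(-5, g), -1)) = Mul(Pow(Add(-5, g), -1), Add(g, Mul(5, Pow(g, -1)))))
Function('C')(u, w) = Rational(501, 98) (Function('C')(u, w) = Mul(Rational(-1, 8), Mul(Mul(Pow(Pow(Add(4, 6), -1), -1), Pow(Add(-5, Pow(Add(4, 6), -1)), -1), Add(5, Pow(Pow(Add(4, 6), -1), 2))), 4)) = Mul(Rational(-1, 8), Mul(Mul(Pow(Pow(10, -1), -1), Pow(Add(-5, Pow(10, -1)), -1), Add(5, Pow(Pow(10, -1), 2))), 4)) = Mul(Rational(-1, 8), Mul(Mul(Pow(Rational(1, 10), -1), Pow(Add(-5, Rational(1, 10)), -1), Add(5, Pow(Rational(1, 10), 2))), 4)) = Mul(Rational(-1, 8), Mul(Mul(10, Pow(Rational(-49, 10), -1), Add(5, Rational(1, 100))), 4)) = Mul(Rational(-1, 8), Mul(Mul(10, Rational(-10, 49), Rational(501, 100)), 4)) = Mul(Rational(-1, 8), Mul(Rational(-501, 49), 4)) = Mul(Rational(-1, 8), Rational(-2004, 49)) = Rational(501, 98))
Mul(334, Add(-178, Function('C')(11, -12))) = Mul(334, Add(-178, Rational(501, 98))) = Mul(334, Rational(-16943, 98)) = Rational(-2829481, 49)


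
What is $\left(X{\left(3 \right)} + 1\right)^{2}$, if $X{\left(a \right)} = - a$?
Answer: $4$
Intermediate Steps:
$\left(X{\left(3 \right)} + 1\right)^{2} = \left(\left(-1\right) 3 + 1\right)^{2} = \left(-3 + 1\right)^{2} = \left(-2\right)^{2} = 4$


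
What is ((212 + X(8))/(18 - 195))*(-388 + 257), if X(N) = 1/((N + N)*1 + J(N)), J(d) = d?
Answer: 666659/4248 ≈ 156.93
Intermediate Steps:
X(N) = 1/(3*N) (X(N) = 1/((N + N)*1 + N) = 1/((2*N)*1 + N) = 1/(2*N + N) = 1/(3*N))
((212 + X(8))/(18 - 195))*(-388 + 257) = ((212 + (⅓)/8)/(18 - 195))*(-388 + 257) = ((212 + (⅓)*(⅛))/(-177))*(-131) = ((212 + 1/24)*(-1/177))*(-131) = ((5089/24)*(-1/177))*(-131) = -5089/4248*(-131) = 666659/4248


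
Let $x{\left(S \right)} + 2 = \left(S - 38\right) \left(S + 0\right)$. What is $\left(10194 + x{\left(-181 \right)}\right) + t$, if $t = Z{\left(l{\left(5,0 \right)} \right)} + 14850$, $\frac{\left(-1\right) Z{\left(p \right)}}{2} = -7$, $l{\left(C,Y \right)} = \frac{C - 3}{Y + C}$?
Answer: $64695$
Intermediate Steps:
$l{\left(C,Y \right)} = \frac{-3 + C}{C + Y}$
$Z{\left(p \right)} = 14$ ($Z{\left(p \right)} = \left(-2\right) \left(-7\right) = 14$)
$t = 14864$ ($t = 14 + 14850 = 14864$)
$x{\left(S \right)} = -2 + S \left(-38 + S\right)$ ($x{\left(S \right)} = -2 + \left(S - 38\right) \left(S + 0\right) = -2 + \left(-38 + S\right) S = -2 + S \left(-38 + S\right)$)
$\left(10194 + x{\left(-181 \right)}\right) + t = \left(10194 - \left(-6876 - 32761\right)\right) + 14864 = \left(10194 + \left(-2 + 32761 + 6878\right)\right) + 14864 = \left(10194 + 39637\right) + 14864 = 49831 + 14864 = 64695$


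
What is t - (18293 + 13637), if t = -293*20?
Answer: -37790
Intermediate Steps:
t = -5860
t - (18293 + 13637) = -5860 - (18293 + 13637) = -5860 - 1*31930 = -5860 - 31930 = -37790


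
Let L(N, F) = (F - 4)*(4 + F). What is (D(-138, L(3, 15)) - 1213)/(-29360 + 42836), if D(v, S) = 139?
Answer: -179/2246 ≈ -0.079697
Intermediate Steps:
L(N, F) = (-4 + F)*(4 + F)
(D(-138, L(3, 15)) - 1213)/(-29360 + 42836) = (139 - 1213)/(-29360 + 42836) = -1074/13476 = -1074*1/13476 = -179/2246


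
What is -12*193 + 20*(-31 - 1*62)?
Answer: -4176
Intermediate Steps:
-12*193 + 20*(-31 - 1*62) = -2316 + 20*(-31 - 62) = -2316 + 20*(-93) = -2316 - 1860 = -4176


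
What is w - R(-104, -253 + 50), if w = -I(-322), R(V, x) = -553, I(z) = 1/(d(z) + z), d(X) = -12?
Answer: 184703/334 ≈ 553.00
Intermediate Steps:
I(z) = 1/(-12 + z)
w = 1/334 (w = -1/(-12 - 322) = -1/(-334) = -1*(-1/334) = 1/334 ≈ 0.0029940)
w - R(-104, -253 + 50) = 1/334 - 1*(-553) = 1/334 + 553 = 184703/334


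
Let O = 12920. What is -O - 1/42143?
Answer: -544487561/42143 ≈ -12920.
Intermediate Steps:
-O - 1/42143 = -1*12920 - 1/42143 = -12920 - 1*1/42143 = -12920 - 1/42143 = -544487561/42143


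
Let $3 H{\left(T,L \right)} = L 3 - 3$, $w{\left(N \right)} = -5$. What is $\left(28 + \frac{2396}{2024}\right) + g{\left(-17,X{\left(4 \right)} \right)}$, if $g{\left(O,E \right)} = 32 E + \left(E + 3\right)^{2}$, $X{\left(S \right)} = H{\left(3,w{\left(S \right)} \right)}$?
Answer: $- \frac{77831}{506} \approx -153.82$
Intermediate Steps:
$H{\left(T,L \right)} = -1 + L$ ($H{\left(T,L \right)} = \frac{L 3 - 3}{3} = \frac{3 L - 3}{3} = \frac{-3 + 3 L}{3} = -1 + L$)
$X{\left(S \right)} = -6$ ($X{\left(S \right)} = -1 - 5 = -6$)
$g{\left(O,E \right)} = \left(3 + E\right)^{2} + 32 E$ ($g{\left(O,E \right)} = 32 E + \left(3 + E\right)^{2} = \left(3 + E\right)^{2} + 32 E$)
$\left(28 + \frac{2396}{2024}\right) + g{\left(-17,X{\left(4 \right)} \right)} = \left(28 + \frac{2396}{2024}\right) + \left(\left(3 - 6\right)^{2} + 32 \left(-6\right)\right) = \left(28 + 2396 \cdot \frac{1}{2024}\right) - \left(192 - \left(-3\right)^{2}\right) = \left(28 + \frac{599}{506}\right) + \left(9 - 192\right) = \frac{14767}{506} - 183 = - \frac{77831}{506}$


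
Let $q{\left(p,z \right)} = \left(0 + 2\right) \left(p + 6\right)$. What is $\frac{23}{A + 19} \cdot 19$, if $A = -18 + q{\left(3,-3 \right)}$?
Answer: $23$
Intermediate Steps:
$q{\left(p,z \right)} = 12 + 2 p$ ($q{\left(p,z \right)} = 2 \left(6 + p\right) = 12 + 2 p$)
$A = 0$ ($A = -18 + \left(12 + 2 \cdot 3\right) = -18 + \left(12 + 6\right) = -18 + 18 = 0$)
$\frac{23}{A + 19} \cdot 19 = \frac{23}{0 + 19} \cdot 19 = \frac{23}{19} \cdot 19 = 23$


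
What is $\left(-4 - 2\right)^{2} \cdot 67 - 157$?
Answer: $2255$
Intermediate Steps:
$\left(-4 - 2\right)^{2} \cdot 67 - 157 = \left(-6\right)^{2} \cdot 67 - 157 = 36 \cdot 67 - 157 = 2412 - 157 = 2255$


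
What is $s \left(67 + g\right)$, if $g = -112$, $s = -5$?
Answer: $225$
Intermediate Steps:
$s \left(67 + g\right) = - 5 \left(67 - 112\right) = \left(-5\right) \left(-45\right) = 225$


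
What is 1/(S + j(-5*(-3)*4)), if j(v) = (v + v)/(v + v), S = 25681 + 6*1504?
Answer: 1/34706 ≈ 2.8813e-5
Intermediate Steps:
S = 34705 (S = 25681 + 9024 = 34705)
j(v) = 1 (j(v) = (2*v)/((2*v)) = (2*v)*(1/(2*v)) = 1)
1/(S + j(-5*(-3)*4)) = 1/(34705 + 1) = 1/34706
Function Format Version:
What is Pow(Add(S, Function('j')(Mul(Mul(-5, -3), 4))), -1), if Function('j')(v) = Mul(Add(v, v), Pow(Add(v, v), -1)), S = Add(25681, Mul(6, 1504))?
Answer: Rational(1, 34706) ≈ 2.8813e-5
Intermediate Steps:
S = 34705 (S = Add(25681, 9024) = 34705)
Function('j')(v) = 1 (Function('j')(v) = Mul(Mul(2, v), Pow(Mul(2, v), -1)) = Mul(Mul(2, v), Mul(Rational(1, 2), Pow(v, -1))) = 1)
Pow(Add(S, Function('j')(Mul(Mul(-5, -3), 4))), -1) = Pow(Add(34705, 1), -1) = Pow(34706, -1) = Rational(1, 34706)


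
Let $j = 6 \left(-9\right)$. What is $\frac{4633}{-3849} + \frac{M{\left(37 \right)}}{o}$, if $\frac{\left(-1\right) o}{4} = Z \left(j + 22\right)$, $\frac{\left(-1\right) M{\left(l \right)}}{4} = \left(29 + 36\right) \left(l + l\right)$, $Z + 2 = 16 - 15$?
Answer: $\frac{9182717}{61584} \approx 149.11$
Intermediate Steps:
$j = -54$
$Z = -1$ ($Z = -2 + \left(16 - 15\right) = -2 + 1 = -1$)
$M{\left(l \right)} = - 520 l$ ($M{\left(l \right)} = - 4 \left(29 + 36\right) \left(l + l\right) = - 4 \cdot 65 \cdot 2 l = - 4 \cdot 130 l = - 520 l$)
$o = -128$ ($o = - 4 \left(- (-54 + 22)\right) = - 4 \left(\left(-1\right) \left(-32\right)\right) = \left(-4\right) 32 = -128$)
$\frac{4633}{-3849} + \frac{M{\left(37 \right)}}{o} = \frac{4633}{-3849} + \frac{\left(-520\right) 37}{-128} = 4633 \left(- \frac{1}{3849}\right) - - \frac{2405}{16} = - \frac{4633}{3849} + \frac{2405}{16} = \frac{9182717}{61584}$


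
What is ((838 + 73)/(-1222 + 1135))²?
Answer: 829921/7569 ≈ 109.65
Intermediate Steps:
((838 + 73)/(-1222 + 1135))² = (911/(-87))² = (911*(-1/87))² = (-911/87)² = 829921/7569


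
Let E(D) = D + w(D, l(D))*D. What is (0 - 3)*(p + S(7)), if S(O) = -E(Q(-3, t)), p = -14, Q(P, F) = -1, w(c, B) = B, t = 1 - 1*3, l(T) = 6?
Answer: 21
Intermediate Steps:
t = -2 (t = 1 - 3 = -2)
E(D) = 7*D (E(D) = D + 6*D = 7*D)
S(O) = 7 (S(O) = -7*(-1) = -1*(-7) = 7)
(0 - 3)*(p + S(7)) = (0 - 3)*(-14 + 7) = -3*(-7) = 21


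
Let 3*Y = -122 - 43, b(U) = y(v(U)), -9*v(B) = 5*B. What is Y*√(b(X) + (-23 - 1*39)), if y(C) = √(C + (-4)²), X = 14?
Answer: -55*I*√(558 - 3*√74)/3 ≈ -422.94*I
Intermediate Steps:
v(B) = -5*B/9
y(C) = √(16 + C) (y(C) = √(C + 16) = √(16 + C))
b(U) = √(16 - 5*U/9)
Y = -55 (Y = (-122 - 43)/3 = (⅓)*(-165) = -55)
Y*√(b(X) + (-23 - 1*39)) = -55*√(√(144 - 5*14)/3 + (-23 - 1*39)) = -55*√(√(144 - 70)/3 + (-23 - 39)) = -55*√(√74/3 - 62) = -55*√(-62 + √74/3)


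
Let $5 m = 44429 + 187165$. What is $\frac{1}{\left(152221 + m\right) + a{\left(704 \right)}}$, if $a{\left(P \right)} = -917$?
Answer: $\frac{5}{988114} \approx 5.0601 \cdot 10^{-6}$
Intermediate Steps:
$m = \frac{231594}{5}$ ($m = \frac{44429 + 187165}{5} = \frac{1}{5} \cdot 231594 = \frac{231594}{5} \approx 46319.0$)
$\frac{1}{\left(152221 + m\right) + a{\left(704 \right)}} = \frac{1}{\left(152221 + \frac{231594}{5}\right) - 917} = \frac{1}{\frac{992699}{5} - 917} = \frac{1}{\frac{988114}{5}} = \frac{5}{988114}$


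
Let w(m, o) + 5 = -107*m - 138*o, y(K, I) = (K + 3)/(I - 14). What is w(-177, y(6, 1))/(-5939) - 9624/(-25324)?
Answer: -106186774/37599809 ≈ -2.8241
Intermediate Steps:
y(K, I) = (3 + K)/(-14 + I)
w(m, o) = -5 - 138*o - 107*m (w(m, o) = -5 + (-107*m - 138*o) = -5 + (-138*o - 107*m) = -5 - 138*o - 107*m)
w(-177, y(6, 1))/(-5939) - 9624/(-25324) = (-5 - 138*(3 + 6)/(-14 + 1) - 107*(-177))/(-5939) - 9624/(-25324) = (-5 - 138*9/(-13) + 18939)*(-1/5939) - 9624*(-1/25324) = (-5 - (-138)*9/13 + 18939)*(-1/5939) + 2406/6331 = (-5 - 138*(-9/13) + 18939)*(-1/5939) + 2406/6331 = (-5 + 1242/13 + 18939)*(-1/5939) + 2406/6331 = (247384/13)*(-1/5939) + 2406/6331 = -247384/77207 + 2406/6331 = -106186774/37599809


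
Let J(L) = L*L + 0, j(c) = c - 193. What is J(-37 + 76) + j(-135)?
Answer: 1193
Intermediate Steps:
j(c) = -193 + c
J(L) = L**2 (J(L) = L**2 + 0 = L**2)
J(-37 + 76) + j(-135) = (-37 + 76)**2 + (-193 - 135) = 39**2 - 328 = 1521 - 328 = 1193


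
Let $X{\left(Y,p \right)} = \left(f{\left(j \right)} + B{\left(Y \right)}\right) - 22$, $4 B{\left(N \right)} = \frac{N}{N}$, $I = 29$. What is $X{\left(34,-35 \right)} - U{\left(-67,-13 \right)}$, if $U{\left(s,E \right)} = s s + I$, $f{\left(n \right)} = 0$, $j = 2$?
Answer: $- \frac{18159}{4} \approx -4539.8$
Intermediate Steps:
$B{\left(N \right)} = \frac{1}{4}$ ($B{\left(N \right)} = \frac{N \frac{1}{N}}{4} = \frac{1}{4} \cdot 1 = \frac{1}{4}$)
$U{\left(s,E \right)} = 29 + s^{2}$ ($U{\left(s,E \right)} = s s + 29 = s^{2} + 29 = 29 + s^{2}$)
$X{\left(Y,p \right)} = - \frac{87}{4}$ ($X{\left(Y,p \right)} = \left(0 + \frac{1}{4}\right) - 22 = \frac{1}{4} - 22 = - \frac{87}{4}$)
$X{\left(34,-35 \right)} - U{\left(-67,-13 \right)} = - \frac{87}{4} - \left(29 + \left(-67\right)^{2}\right) = - \frac{87}{4} - \left(29 + 4489\right) = - \frac{87}{4} - 4518 = - \frac{18159}{4}$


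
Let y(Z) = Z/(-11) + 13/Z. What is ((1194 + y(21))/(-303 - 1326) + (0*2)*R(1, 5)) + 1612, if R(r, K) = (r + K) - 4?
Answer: 606318472/376299 ≈ 1611.3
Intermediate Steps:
R(r, K) = -4 + K + r (R(r, K) = (K + r) - 4 = -4 + K + r)
y(Z) = 13/Z - Z/11 (y(Z) = Z*(-1/11) + 13/Z = -Z/11 + 13/Z = 13/Z - Z/11)
((1194 + y(21))/(-303 - 1326) + (0*2)*R(1, 5)) + 1612 = ((1194 + (13/21 - 1/11*21))/(-303 - 1326) + (0*2)*(-4 + 5 + 1)) + 1612 = ((1194 + (13*(1/21) - 21/11))/(-1629) + 0*2) + 1612 = ((1194 + (13/21 - 21/11))*(-1/1629) + 0) + 1612 = ((1194 - 298/231)*(-1/1629) + 0) + 1612 = ((275516/231)*(-1/1629) + 0) + 1612 = (-275516/376299 + 0) + 1612 = -275516/376299 + 1612 = 606318472/376299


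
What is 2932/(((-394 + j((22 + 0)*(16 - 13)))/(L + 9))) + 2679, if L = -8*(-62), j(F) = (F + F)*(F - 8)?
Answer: 10467779/3631 ≈ 2882.9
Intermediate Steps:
j(F) = 2*F*(-8 + F) (j(F) = (2*F)*(-8 + F) = 2*F*(-8 + F))
L = 496
2932/(((-394 + j((22 + 0)*(16 - 13)))/(L + 9))) + 2679 = 2932/(((-394 + 2*((22 + 0)*(16 - 13))*(-8 + (22 + 0)*(16 - 13)))/(496 + 9))) + 2679 = 2932/(((-394 + 2*(22*3)*(-8 + 22*3))/505)) + 2679 = 2932/(((-394 + 2*66*(-8 + 66))*(1/505))) + 2679 = 2932/(((-394 + 2*66*58)*(1/505))) + 2679 = 2932/(((-394 + 7656)*(1/505))) + 2679 = 2932/((7262*(1/505))) + 2679 = 2932/(7262/505) + 2679 = 2932*(505/7262) + 2679 = 740330/3631 + 2679 = 10467779/3631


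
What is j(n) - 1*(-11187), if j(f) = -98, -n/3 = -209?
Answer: 11089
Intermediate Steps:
n = 627 (n = -3*(-209) = 627)
j(n) - 1*(-11187) = -98 - 1*(-11187) = -98 + 11187 = 11089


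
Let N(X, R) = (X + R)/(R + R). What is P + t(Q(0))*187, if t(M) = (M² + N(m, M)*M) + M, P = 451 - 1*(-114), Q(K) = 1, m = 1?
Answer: 1126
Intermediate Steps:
N(X, R) = (R + X)/(2*R) (N(X, R) = (R + X)/((2*R)) = (R + X)*(1/(2*R)) = (R + X)/(2*R))
P = 565 (P = 451 + 114 = 565)
t(M) = ½ + M² + 3*M/2 (t(M) = (M² + ((M + 1)/(2*M))*M) + M = (M² + ((1 + M)/(2*M))*M) + M = (M² + (½ + M/2)) + M = (½ + M² + M/2) + M = ½ + M² + 3*M/2)
P + t(Q(0))*187 = 565 + (½ + (½)*1 + 1*(1 + 1))*187 = 565 + (½ + ½ + 1*2)*187 = 565 + (½ + ½ + 2)*187 = 565 + 3*187 = 565 + 561 = 1126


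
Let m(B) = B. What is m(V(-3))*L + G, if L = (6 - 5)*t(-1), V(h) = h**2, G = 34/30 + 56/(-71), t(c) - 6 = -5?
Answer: 9952/1065 ≈ 9.3446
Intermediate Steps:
t(c) = 1 (t(c) = 6 - 5 = 1)
G = 367/1065 (G = 34*(1/30) + 56*(-1/71) = 17/15 - 56/71 = 367/1065 ≈ 0.34460)
L = 1 (L = (6 - 5)*1 = 1*1 = 1)
m(V(-3))*L + G = (-3)**2*1 + 367/1065 = 9*1 + 367/1065 = 9 + 367/1065 = 9952/1065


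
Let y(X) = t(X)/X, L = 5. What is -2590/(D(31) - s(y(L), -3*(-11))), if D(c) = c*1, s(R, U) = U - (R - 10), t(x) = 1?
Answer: 12950/59 ≈ 219.49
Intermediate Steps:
y(X) = 1/X
s(R, U) = 10 + U - R (s(R, U) = U - (-10 + R) = U + (10 - R) = 10 + U - R)
D(c) = c
-2590/(D(31) - s(y(L), -3*(-11))) = -2590/(31 - (10 - 3*(-11) - 1/5)) = -2590/(31 - (10 + 33 - 1*⅕)) = -2590/(31 - (10 + 33 - ⅕)) = -2590/(31 - 1*214/5) = -2590/(31 - 214/5) = -2590/(-59/5) = -2590*(-5/59) = 12950/59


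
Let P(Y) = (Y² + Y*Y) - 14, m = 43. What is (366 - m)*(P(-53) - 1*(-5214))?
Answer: 3494214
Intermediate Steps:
P(Y) = -14 + 2*Y² (P(Y) = (Y² + Y²) - 14 = 2*Y² - 14 = -14 + 2*Y²)
(366 - m)*(P(-53) - 1*(-5214)) = (366 - 1*43)*((-14 + 2*(-53)²) - 1*(-5214)) = (366 - 43)*((-14 + 2*2809) + 5214) = 323*((-14 + 5618) + 5214) = 323*(5604 + 5214) = 323*10818 = 3494214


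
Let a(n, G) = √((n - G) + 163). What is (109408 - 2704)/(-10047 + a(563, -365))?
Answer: -536027544/50470559 - 53352*√1091/50470559 ≈ -10.656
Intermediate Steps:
a(n, G) = √(163 + n - G)
(109408 - 2704)/(-10047 + a(563, -365)) = (109408 - 2704)/(-10047 + √(163 + 563 - 1*(-365))) = 106704/(-10047 + √(163 + 563 + 365)) = 106704/(-10047 + √1091)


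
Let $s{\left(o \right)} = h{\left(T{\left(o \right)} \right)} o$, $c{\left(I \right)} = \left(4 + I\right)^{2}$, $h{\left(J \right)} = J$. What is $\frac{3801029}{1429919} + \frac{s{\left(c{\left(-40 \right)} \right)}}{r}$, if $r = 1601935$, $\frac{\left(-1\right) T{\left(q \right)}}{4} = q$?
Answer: $- \frac{3517857933301}{2290637293265} \approx -1.5358$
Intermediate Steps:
$T{\left(q \right)} = - 4 q$
$s{\left(o \right)} = - 4 o^{2}$ ($s{\left(o \right)} = - 4 o o = - 4 o^{2}$)
$\frac{3801029}{1429919} + \frac{s{\left(c{\left(-40 \right)} \right)}}{r} = \frac{3801029}{1429919} + \frac{\left(-4\right) \left(\left(4 - 40\right)^{2}\right)^{2}}{1601935} = 3801029 \cdot \frac{1}{1429919} + - 4 \left(\left(-36\right)^{2}\right)^{2} \cdot \frac{1}{1601935} = \frac{3801029}{1429919} + - 4 \cdot 1296^{2} \cdot \frac{1}{1601935} = \frac{3801029}{1429919} + \left(-4\right) 1679616 \cdot \frac{1}{1601935} = \frac{3801029}{1429919} - \frac{6718464}{1601935} = - \frac{3517857933301}{2290637293265}$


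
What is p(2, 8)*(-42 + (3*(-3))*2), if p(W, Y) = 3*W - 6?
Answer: 0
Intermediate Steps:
p(W, Y) = -6 + 3*W
p(2, 8)*(-42 + (3*(-3))*2) = (-6 + 3*2)*(-42 + (3*(-3))*2) = (-6 + 6)*(-42 - 9*2) = 0*(-42 - 18) = 0*(-60) = 0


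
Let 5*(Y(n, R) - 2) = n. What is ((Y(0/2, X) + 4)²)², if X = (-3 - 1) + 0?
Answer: 1296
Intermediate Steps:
X = -4 (X = -4 + 0 = -4)
Y(n, R) = 2 + n/5
((Y(0/2, X) + 4)²)² = (((2 + (0/2)/5) + 4)²)² = (((2 + (0*(½))/5) + 4)²)² = (((2 + (⅕)*0) + 4)²)² = (((2 + 0) + 4)²)² = ((2 + 4)²)² = (6²)² = 36² = 1296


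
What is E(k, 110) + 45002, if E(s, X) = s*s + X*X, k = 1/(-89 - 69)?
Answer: 1425494329/24964 ≈ 57102.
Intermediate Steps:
k = -1/158 (k = 1/(-158) = -1/158 ≈ -0.0063291)
E(s, X) = X² + s² (E(s, X) = s² + X² = X² + s²)
E(k, 110) + 45002 = (110² + (-1/158)²) + 45002 = (12100 + 1/24964) + 45002 = 302064401/24964 + 45002 = 1425494329/24964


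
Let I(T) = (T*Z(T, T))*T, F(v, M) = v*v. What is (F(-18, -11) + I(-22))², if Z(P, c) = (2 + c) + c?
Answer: 400160016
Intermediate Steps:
F(v, M) = v²
Z(P, c) = 2 + 2*c
I(T) = T²*(2 + 2*T) (I(T) = (T*(2 + 2*T))*T = T²*(2 + 2*T))
(F(-18, -11) + I(-22))² = ((-18)² + 2*(-22)²*(1 - 22))² = (324 + 2*484*(-21))² = (324 - 20328)² = (-20004)² = 400160016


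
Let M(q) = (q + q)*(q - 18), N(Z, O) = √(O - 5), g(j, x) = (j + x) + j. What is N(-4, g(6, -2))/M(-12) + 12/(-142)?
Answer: -6/71 + √5/720 ≈ -0.081401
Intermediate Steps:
g(j, x) = x + 2*j
N(Z, O) = √(-5 + O)
M(q) = 2*q*(-18 + q) (M(q) = (2*q)*(-18 + q) = 2*q*(-18 + q))
N(-4, g(6, -2))/M(-12) + 12/(-142) = √(-5 + (-2 + 2*6))/((2*(-12)*(-18 - 12))) + 12/(-142) = √(-5 + (-2 + 12))/((2*(-12)*(-30))) + 12*(-1/142) = √(-5 + 10)/720 - 6/71 = √5*(1/720) - 6/71 = √5/720 - 6/71 = -6/71 + √5/720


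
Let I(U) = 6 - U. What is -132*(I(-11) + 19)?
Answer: -4752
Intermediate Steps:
-132*(I(-11) + 19) = -132*((6 - 1*(-11)) + 19) = -132*((6 + 11) + 19) = -132*(17 + 19) = -132*36 = -4752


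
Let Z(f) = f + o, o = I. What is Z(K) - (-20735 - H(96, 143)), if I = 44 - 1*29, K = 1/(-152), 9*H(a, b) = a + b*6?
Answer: 3170111/152 ≈ 20856.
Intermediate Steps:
H(a, b) = a/9 + 2*b/3 (H(a, b) = (a + b*6)/9 = (a + 6*b)/9 = a/9 + 2*b/3)
K = -1/152 ≈ -0.0065789
I = 15 (I = 44 - 29 = 15)
o = 15
Z(f) = 15 + f (Z(f) = f + 15 = 15 + f)
Z(K) - (-20735 - H(96, 143)) = (15 - 1/152) - (-20735 - ((1/9)*96 + (2/3)*143)) = 2279/152 - (-20735 - (32/3 + 286/3)) = 2279/152 - (-20735 - 1*106) = 2279/152 - (-20735 - 106) = 2279/152 - 1*(-20841) = 2279/152 + 20841 = 3170111/152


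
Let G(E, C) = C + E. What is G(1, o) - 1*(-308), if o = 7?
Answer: 316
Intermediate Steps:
G(1, o) - 1*(-308) = (7 + 1) - 1*(-308) = 8 + 308 = 316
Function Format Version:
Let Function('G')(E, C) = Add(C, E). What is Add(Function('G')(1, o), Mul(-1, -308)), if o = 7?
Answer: 316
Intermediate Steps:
Add(Function('G')(1, o), Mul(-1, -308)) = Add(Add(7, 1), Mul(-1, -308)) = Add(8, 308) = 316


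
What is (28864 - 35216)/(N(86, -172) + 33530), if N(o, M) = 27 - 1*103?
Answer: -3176/16727 ≈ -0.18987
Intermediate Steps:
N(o, M) = -76 (N(o, M) = 27 - 103 = -76)
(28864 - 35216)/(N(86, -172) + 33530) = (28864 - 35216)/(-76 + 33530) = -6352/33454 = -6352*1/33454 = -3176/16727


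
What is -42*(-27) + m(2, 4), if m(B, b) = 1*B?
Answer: 1136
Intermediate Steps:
m(B, b) = B
-42*(-27) + m(2, 4) = -42*(-27) + 2 = 1134 + 2 = 1136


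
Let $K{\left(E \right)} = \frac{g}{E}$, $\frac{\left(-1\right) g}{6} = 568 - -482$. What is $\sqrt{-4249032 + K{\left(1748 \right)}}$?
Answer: $\frac{i \sqrt{811434080283}}{437} \approx 2061.3 i$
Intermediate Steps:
$g = -6300$ ($g = - 6 \left(568 - -482\right) = - 6 \left(568 + 482\right) = \left(-6\right) 1050 = -6300$)
$K{\left(E \right)} = - \frac{6300}{E}$
$\sqrt{-4249032 + K{\left(1748 \right)}} = \sqrt{-4249032 - \frac{6300}{1748}} = \sqrt{-4249032 - \frac{1575}{437}} = \sqrt{- \frac{1856828559}{437}} = \frac{i \sqrt{811434080283}}{437}$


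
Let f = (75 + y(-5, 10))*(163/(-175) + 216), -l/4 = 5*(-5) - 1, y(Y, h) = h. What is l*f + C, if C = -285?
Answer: 66532241/35 ≈ 1.9009e+6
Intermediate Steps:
l = 104 (l = -4*(5*(-5) - 1) = -4*(-25 - 1) = -4*(-26) = 104)
f = 639829/35 (f = (75 + 10)*(163/(-175) + 216) = 85*(163*(-1/175) + 216) = 85*(-163/175 + 216) = 85*(37637/175) = 639829/35 ≈ 18281.)
l*f + C = 104*(639829/35) - 285 = 66542216/35 - 285 = 66532241/35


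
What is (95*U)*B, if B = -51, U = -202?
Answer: 978690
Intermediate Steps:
(95*U)*B = (95*(-202))*(-51) = -19190*(-51) = 978690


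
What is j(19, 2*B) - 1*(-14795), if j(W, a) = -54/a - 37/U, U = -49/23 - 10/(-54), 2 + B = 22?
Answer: 89468531/6040 ≈ 14813.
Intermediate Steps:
B = 20 (B = -2 + 22 = 20)
U = -1208/621 (U = -49*1/23 - 10*(-1/54) = -49/23 + 5/27 = -1208/621 ≈ -1.9452)
j(W, a) = 22977/1208 - 54/a (j(W, a) = -54/a - 37/(-1208/621) = -54/a - 37*(-621/1208) = -54/a + 22977/1208 = 22977/1208 - 54/a)
j(19, 2*B) - 1*(-14795) = (22977/1208 - 54/(2*20)) - 1*(-14795) = (22977/1208 - 54/40) + 14795 = (22977/1208 - 54*1/40) + 14795 = (22977/1208 - 27/20) + 14795 = 106731/6040 + 14795 = 89468531/6040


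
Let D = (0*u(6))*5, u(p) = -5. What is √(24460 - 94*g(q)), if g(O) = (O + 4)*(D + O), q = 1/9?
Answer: √1977782/9 ≈ 156.26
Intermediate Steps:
q = ⅑ ≈ 0.11111
D = 0 (D = (0*(-5))*5 = 0*5 = 0)
g(O) = O*(4 + O) (g(O) = (O + 4)*(0 + O) = (4 + O)*O = O*(4 + O))
√(24460 - 94*g(q)) = √(24460 - 94*(4 + ⅑)/9) = √(24460 - 94*37/(9*9)) = √(24460 - 94*37/81) = √(24460 - 3478/81) = √(1977782/81) = √1977782/9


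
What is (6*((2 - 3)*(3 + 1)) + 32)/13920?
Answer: 1/1740 ≈ 0.00057471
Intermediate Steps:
(6*((2 - 3)*(3 + 1)) + 32)/13920 = (6*(-1*4) + 32)*(1/13920) = (6*(-4) + 32)*(1/13920) = (-24 + 32)*(1/13920) = 8*(1/13920) = 1/1740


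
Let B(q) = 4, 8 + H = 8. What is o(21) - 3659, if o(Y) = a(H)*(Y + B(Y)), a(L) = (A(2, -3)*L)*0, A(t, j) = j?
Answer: -3659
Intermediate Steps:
H = 0 (H = -8 + 8 = 0)
a(L) = 0 (a(L) = -3*L*0 = 0)
o(Y) = 0 (o(Y) = 0*(Y + 4) = 0*(4 + Y) = 0)
o(21) - 3659 = 0 - 3659 = -3659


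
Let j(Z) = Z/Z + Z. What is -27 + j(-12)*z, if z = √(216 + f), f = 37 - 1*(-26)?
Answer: -27 - 33*√31 ≈ -210.74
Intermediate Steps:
f = 63 (f = 37 + 26 = 63)
j(Z) = 1 + Z
z = 3*√31 (z = √(216 + 63) = √279 = 3*√31 ≈ 16.703)
-27 + j(-12)*z = -27 + (1 - 12)*(3*√31) = -27 - 33*√31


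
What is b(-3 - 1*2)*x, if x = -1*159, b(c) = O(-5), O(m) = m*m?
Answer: -3975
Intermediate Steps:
O(m) = m**2
b(c) = 25 (b(c) = (-5)**2 = 25)
x = -159
b(-3 - 1*2)*x = 25*(-159) = -3975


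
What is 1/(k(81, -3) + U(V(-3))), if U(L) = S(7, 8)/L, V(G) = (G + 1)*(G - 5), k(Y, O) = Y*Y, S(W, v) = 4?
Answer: 4/26245 ≈ 0.00015241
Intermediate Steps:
k(Y, O) = Y²
V(G) = (1 + G)*(-5 + G)
U(L) = 4/L
1/(k(81, -3) + U(V(-3))) = 1/(81² + 4/(-5 + (-3)² - 4*(-3))) = 1/(6561 + 4/(-5 + 9 + 12)) = 1/(6561 + 4/16) = 1/(6561 + 4*(1/16)) = 1/(6561 + ¼) = 1/(26245/4) = 4/26245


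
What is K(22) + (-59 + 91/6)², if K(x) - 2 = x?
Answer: 70033/36 ≈ 1945.4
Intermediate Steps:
K(x) = 2 + x
K(22) + (-59 + 91/6)² = (2 + 22) + (-59 + 91/6)² = 24 + (-59 + 91*(⅙))² = 24 + (-59 + 91/6)² = 24 + (-263/6)² = 24 + 69169/36 = 70033/36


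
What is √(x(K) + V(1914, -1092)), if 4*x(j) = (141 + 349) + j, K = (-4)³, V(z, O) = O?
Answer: 3*I*√438/2 ≈ 31.393*I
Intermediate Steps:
K = -64
x(j) = 245/2 + j/4 (x(j) = ((141 + 349) + j)/4 = (490 + j)/4 = 245/2 + j/4)
√(x(K) + V(1914, -1092)) = √((245/2 + (¼)*(-64)) - 1092) = √((245/2 - 16) - 1092) = √(213/2 - 1092) = √(-1971/2) = 3*I*√438/2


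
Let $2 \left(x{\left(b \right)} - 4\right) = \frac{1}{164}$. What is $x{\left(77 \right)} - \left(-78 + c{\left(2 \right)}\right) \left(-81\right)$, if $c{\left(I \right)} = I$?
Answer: $- \frac{2017855}{328} \approx -6152.0$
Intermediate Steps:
$x{\left(b \right)} = \frac{1313}{328}$ ($x{\left(b \right)} = 4 + \frac{1}{2 \cdot 164} = 4 + \frac{1}{2} \cdot \frac{1}{164} = 4 + \frac{1}{328} = \frac{1313}{328}$)
$x{\left(77 \right)} - \left(-78 + c{\left(2 \right)}\right) \left(-81\right) = \frac{1313}{328} - \left(-78 + 2\right) \left(-81\right) = \frac{1313}{328} - \left(-76\right) \left(-81\right) = \frac{1313}{328} - 6156 = - \frac{2017855}{328}$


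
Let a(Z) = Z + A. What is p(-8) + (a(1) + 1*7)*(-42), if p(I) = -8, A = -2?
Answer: -260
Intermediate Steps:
a(Z) = -2 + Z (a(Z) = Z - 2 = -2 + Z)
p(-8) + (a(1) + 1*7)*(-42) = -8 + ((-2 + 1) + 1*7)*(-42) = -8 + (-1 + 7)*(-42) = -8 + 6*(-42) = -8 - 252 = -260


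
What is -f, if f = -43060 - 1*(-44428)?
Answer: -1368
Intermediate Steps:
f = 1368 (f = -43060 + 44428 = 1368)
-f = -1*1368 = -1368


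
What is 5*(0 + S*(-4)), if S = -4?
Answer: 80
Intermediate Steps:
5*(0 + S*(-4)) = 5*(0 - 4*(-4)) = 5*(0 + 16) = 5*16 = 80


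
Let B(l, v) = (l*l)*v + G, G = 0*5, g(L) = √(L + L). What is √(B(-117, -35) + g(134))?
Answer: √(-479115 + 2*√67) ≈ 692.17*I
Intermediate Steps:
g(L) = √2*√L (g(L) = √(2*L) = √2*√L)
G = 0
B(l, v) = v*l² (B(l, v) = (l*l)*v + 0 = l²*v + 0 = v*l² + 0 = v*l²)
√(B(-117, -35) + g(134)) = √(-35*(-117)² + √2*√134) = √(-35*13689 + 2*√67) = √(-479115 + 2*√67)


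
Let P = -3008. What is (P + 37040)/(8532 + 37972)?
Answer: 4254/5813 ≈ 0.73181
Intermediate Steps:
(P + 37040)/(8532 + 37972) = (-3008 + 37040)/(8532 + 37972) = 34032/46504 = 34032*(1/46504) = 4254/5813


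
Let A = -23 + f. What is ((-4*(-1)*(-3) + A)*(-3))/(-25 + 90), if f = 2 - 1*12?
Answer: 27/13 ≈ 2.0769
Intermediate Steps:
f = -10 (f = 2 - 12 = -10)
A = -33 (A = -23 - 10 = -33)
((-4*(-1)*(-3) + A)*(-3))/(-25 + 90) = ((-4*(-1)*(-3) - 33)*(-3))/(-25 + 90) = ((4*(-3) - 33)*(-3))/65 = ((-12 - 33)*(-3))*(1/65) = -45*(-3)*(1/65) = 135*(1/65) = 27/13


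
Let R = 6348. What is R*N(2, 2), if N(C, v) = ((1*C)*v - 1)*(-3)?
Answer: -57132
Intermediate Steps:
N(C, v) = 3 - 3*C*v (N(C, v) = (C*v - 1)*(-3) = (-1 + C*v)*(-3) = 3 - 3*C*v)
R*N(2, 2) = 6348*(3 - 3*2*2) = 6348*(3 - 12) = 6348*(-9) = -57132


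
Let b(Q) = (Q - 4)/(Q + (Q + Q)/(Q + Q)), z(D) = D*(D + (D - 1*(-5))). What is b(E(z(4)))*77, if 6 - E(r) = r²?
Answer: 208054/2697 ≈ 77.143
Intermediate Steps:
z(D) = D*(5 + 2*D) (z(D) = D*(D + (D + 5)) = D*(D + (5 + D)) = D*(5 + 2*D))
E(r) = 6 - r²
b(Q) = (-4 + Q)/(1 + Q) (b(Q) = (-4 + Q)/(Q + (2*Q)/((2*Q))) = (-4 + Q)/(Q + (2*Q)*(1/(2*Q))) = (-4 + Q)/(Q + 1) = (-4 + Q)/(1 + Q))
b(E(z(4)))*77 = ((-4 + (6 - (4*(5 + 2*4))²))/(1 + (6 - (4*(5 + 2*4))²)))*77 = ((-4 + (6 - (4*(5 + 8))²))/(1 + (6 - (4*(5 + 8))²)))*77 = ((-4 + (6 - (4*13)²))/(1 + (6 - (4*13)²)))*77 = ((-4 + (6 - 1*52²))/(1 + (6 - 1*52²)))*77 = ((-4 + (6 - 1*2704))/(1 + (6 - 1*2704)))*77 = ((-4 + (6 - 2704))/(1 + (6 - 2704)))*77 = ((-4 - 2698)/(1 - 2698))*77 = (-2702/(-2697))*77 = -1/2697*(-2702)*77 = (2702/2697)*77 = 208054/2697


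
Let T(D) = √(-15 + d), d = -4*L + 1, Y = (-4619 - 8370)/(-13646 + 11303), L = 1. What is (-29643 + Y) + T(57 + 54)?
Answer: -69440560/2343 + 3*I*√2 ≈ -29637.0 + 4.2426*I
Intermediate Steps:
Y = 12989/2343 (Y = -12989/(-2343) = -12989*(-1/2343) = 12989/2343 ≈ 5.5437)
d = -3 (d = -4*1 + 1 = -4 + 1 = -3)
T(D) = 3*I*√2 (T(D) = √(-15 - 3) = √(-18) = 3*I*√2)
(-29643 + Y) + T(57 + 54) = (-29643 + 12989/2343) + 3*I*√2 = -69440560/2343 + 3*I*√2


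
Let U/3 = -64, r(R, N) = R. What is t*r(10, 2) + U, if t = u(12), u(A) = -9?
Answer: -282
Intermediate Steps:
U = -192 (U = 3*(-64) = -192)
t = -9
t*r(10, 2) + U = -9*10 - 192 = -90 - 192 = -282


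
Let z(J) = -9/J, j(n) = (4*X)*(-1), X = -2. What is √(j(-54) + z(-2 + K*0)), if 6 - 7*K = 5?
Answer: 5*√2/2 ≈ 3.5355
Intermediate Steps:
K = ⅐ (K = 6/7 - ⅐*5 = 6/7 - 5/7 = ⅐ ≈ 0.14286)
j(n) = 8 (j(n) = (4*(-2))*(-1) = -8*(-1) = 8)
√(j(-54) + z(-2 + K*0)) = √(8 - 9/(-2 + (⅐)*0)) = √(8 - 9/(-2 + 0)) = √(8 - 9/(-2)) = √(8 - 9*(-½)) = √(8 + 9/2) = √(25/2) = 5*√2/2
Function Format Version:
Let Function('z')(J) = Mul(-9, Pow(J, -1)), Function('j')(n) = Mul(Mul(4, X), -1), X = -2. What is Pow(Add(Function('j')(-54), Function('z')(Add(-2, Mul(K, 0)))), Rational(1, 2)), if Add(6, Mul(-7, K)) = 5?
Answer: Mul(Rational(5, 2), Pow(2, Rational(1, 2))) ≈ 3.5355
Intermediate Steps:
K = Rational(1, 7) (K = Add(Rational(6, 7), Mul(Rational(-1, 7), 5)) = Add(Rational(6, 7), Rational(-5, 7)) = Rational(1, 7) ≈ 0.14286)
Function('j')(n) = 8 (Function('j')(n) = Mul(Mul(4, -2), -1) = Mul(-8, -1) = 8)
Pow(Add(Function('j')(-54), Function('z')(Add(-2, Mul(K, 0)))), Rational(1, 2)) = Pow(Add(8, Mul(-9, Pow(Add(-2, Mul(Rational(1, 7), 0)), -1))), Rational(1, 2)) = Pow(Add(8, Mul(-9, Pow(Add(-2, 0), -1))), Rational(1, 2)) = Pow(Add(8, Mul(-9, Pow(-2, -1))), Rational(1, 2)) = Pow(Add(8, Mul(-9, Rational(-1, 2))), Rational(1, 2)) = Pow(Add(8, Rational(9, 2)), Rational(1, 2)) = Pow(Rational(25, 2), Rational(1, 2)) = Mul(Rational(5, 2), Pow(2, Rational(1, 2)))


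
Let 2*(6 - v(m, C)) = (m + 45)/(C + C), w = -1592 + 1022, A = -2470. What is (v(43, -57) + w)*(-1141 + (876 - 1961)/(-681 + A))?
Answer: 115467461956/179607 ≈ 6.4289e+5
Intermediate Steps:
w = -570
v(m, C) = 6 - (45 + m)/(4*C) (v(m, C) = 6 - (m + 45)/(2*(C + C)) = 6 - (45 + m)/(2*(2*C)) = 6 - (45 + m)*1/(2*C)/2 = 6 - (45 + m)/(4*C))
(v(43, -57) + w)*(-1141 + (876 - 1961)/(-681 + A)) = ((¼)*(-45 - 1*43 + 24*(-57))/(-57) - 570)*(-1141 + (876 - 1961)/(-681 - 2470)) = ((¼)*(-1/57)*(-45 - 43 - 1368) - 570)*(-1141 - 1085/(-3151)) = ((¼)*(-1/57)*(-1456) - 570)*(-1141 - 1085*(-1/3151)) = (364/57 - 570)*(-1141 + 1085/3151) = -32126/57*(-3594206/3151) = 115467461956/179607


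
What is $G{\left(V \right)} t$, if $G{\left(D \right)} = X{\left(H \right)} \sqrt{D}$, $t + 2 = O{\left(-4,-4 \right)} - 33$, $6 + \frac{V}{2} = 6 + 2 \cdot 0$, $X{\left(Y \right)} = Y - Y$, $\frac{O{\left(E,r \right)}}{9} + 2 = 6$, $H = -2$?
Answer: $0$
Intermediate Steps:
$O{\left(E,r \right)} = 36$ ($O{\left(E,r \right)} = -18 + 9 \cdot 6 = -18 + 54 = 36$)
$X{\left(Y \right)} = 0$
$V = 0$ ($V = -12 + 2 \left(6 + 2 \cdot 0\right) = -12 + 2 \left(6 + 0\right) = -12 + 2 \cdot 6 = -12 + 12 = 0$)
$t = 1$ ($t = -2 + \left(36 - 33\right) = -2 + 3 = 1$)
$G{\left(D \right)} = 0$ ($G{\left(D \right)} = 0 \sqrt{D} = 0$)
$G{\left(V \right)} t = 0 \cdot 1 = 0$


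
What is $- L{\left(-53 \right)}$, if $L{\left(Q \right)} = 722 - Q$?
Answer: $-775$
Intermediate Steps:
$- L{\left(-53 \right)} = - (722 - -53) = - (722 + 53) = \left(-1\right) 775 = -775$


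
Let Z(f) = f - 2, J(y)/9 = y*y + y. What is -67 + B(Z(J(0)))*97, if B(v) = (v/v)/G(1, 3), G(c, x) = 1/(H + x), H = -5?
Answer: -261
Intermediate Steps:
J(y) = 9*y + 9*y² (J(y) = 9*(y*y + y) = 9*(y² + y) = 9*(y + y²) = 9*y + 9*y²)
Z(f) = -2 + f
G(c, x) = 1/(-5 + x)
B(v) = -2 (B(v) = (v/v)/(1/(-5 + 3)) = 1/1/(-2) = 1/(-½) = 1*(-2) = -2)
-67 + B(Z(J(0)))*97 = -67 - 2*97 = -67 - 194 = -261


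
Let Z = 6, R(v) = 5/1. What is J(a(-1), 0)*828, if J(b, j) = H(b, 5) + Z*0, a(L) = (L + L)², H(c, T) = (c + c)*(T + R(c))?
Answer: 66240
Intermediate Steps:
R(v) = 5 (R(v) = 5*1 = 5)
H(c, T) = 2*c*(5 + T) (H(c, T) = (c + c)*(T + 5) = (2*c)*(5 + T) = 2*c*(5 + T))
a(L) = 4*L² (a(L) = (2*L)² = 4*L²)
J(b, j) = 20*b (J(b, j) = 2*b*(5 + 5) + 6*0 = 2*b*10 + 0 = 20*b + 0 = 20*b)
J(a(-1), 0)*828 = (20*(4*(-1)²))*828 = (20*(4*1))*828 = (20*4)*828 = 80*828 = 66240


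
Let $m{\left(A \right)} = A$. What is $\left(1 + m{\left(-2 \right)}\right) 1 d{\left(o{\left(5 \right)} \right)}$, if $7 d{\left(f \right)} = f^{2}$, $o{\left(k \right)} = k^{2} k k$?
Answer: $- \frac{390625}{7} \approx -55804.0$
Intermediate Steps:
$o{\left(k \right)} = k^{4}$ ($o{\left(k \right)} = k^{3} k = k^{4}$)
$d{\left(f \right)} = \frac{f^{2}}{7}$
$\left(1 + m{\left(-2 \right)}\right) 1 d{\left(o{\left(5 \right)} \right)} = \left(1 - 2\right) 1 \frac{\left(5^{4}\right)^{2}}{7} = \left(-1\right) 1 \frac{625^{2}}{7} = - \frac{390625}{7}$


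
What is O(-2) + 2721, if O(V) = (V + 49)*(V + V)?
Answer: 2533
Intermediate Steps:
O(V) = 2*V*(49 + V) (O(V) = (49 + V)*(2*V) = 2*V*(49 + V))
O(-2) + 2721 = 2*(-2)*(49 - 2) + 2721 = 2*(-2)*47 + 2721 = -188 + 2721 = 2533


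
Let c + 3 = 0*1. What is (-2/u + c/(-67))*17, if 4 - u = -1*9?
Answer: -1615/871 ≈ -1.8542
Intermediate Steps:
c = -3 (c = -3 + 0*1 = -3 + 0 = -3)
u = 13 (u = 4 - (-1)*9 = 4 - 1*(-9) = 4 + 9 = 13)
(-2/u + c/(-67))*17 = (-2/13 - 3/(-67))*17 = (-2*1/13 - 3*(-1/67))*17 = (-2/13 + 3/67)*17 = -95/871*17 = -1615/871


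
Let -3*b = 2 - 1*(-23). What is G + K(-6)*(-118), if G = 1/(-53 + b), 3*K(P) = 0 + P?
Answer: 43421/184 ≈ 235.98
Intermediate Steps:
K(P) = P/3 (K(P) = (0 + P)/3 = P/3)
b = -25/3 (b = -(2 - 1*(-23))/3 = -(2 + 23)/3 = -1/3*25 = -25/3 ≈ -8.3333)
G = -3/184 (G = 1/(-53 - 25/3) = 1/(-184/3) = -3/184 ≈ -0.016304)
G + K(-6)*(-118) = -3/184 + ((1/3)*(-6))*(-118) = -3/184 - 2*(-118) = -3/184 + 236 = 43421/184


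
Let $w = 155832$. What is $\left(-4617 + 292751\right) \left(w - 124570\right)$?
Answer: $9007645108$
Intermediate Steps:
$\left(-4617 + 292751\right) \left(w - 124570\right) = \left(-4617 + 292751\right) \left(155832 - 124570\right) = 288134 \cdot 31262 = 9007645108$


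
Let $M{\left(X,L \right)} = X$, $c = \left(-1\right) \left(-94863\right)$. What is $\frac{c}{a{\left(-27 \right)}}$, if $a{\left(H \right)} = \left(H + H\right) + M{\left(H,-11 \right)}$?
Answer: $- \frac{31621}{27} \approx -1171.1$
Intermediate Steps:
$c = 94863$
$a{\left(H \right)} = 3 H$ ($a{\left(H \right)} = \left(H + H\right) + H = 2 H + H = 3 H$)
$\frac{c}{a{\left(-27 \right)}} = \frac{94863}{3 \left(-27\right)} = \frac{94863}{-81} = 94863 \left(- \frac{1}{81}\right) = - \frac{31621}{27}$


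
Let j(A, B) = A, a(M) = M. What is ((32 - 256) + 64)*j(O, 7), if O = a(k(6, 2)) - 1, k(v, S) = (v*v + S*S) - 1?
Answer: -6080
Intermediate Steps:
k(v, S) = -1 + S**2 + v**2 (k(v, S) = (v**2 + S**2) - 1 = (S**2 + v**2) - 1 = -1 + S**2 + v**2)
O = 38 (O = (-1 + 2**2 + 6**2) - 1 = (-1 + 4 + 36) - 1 = 39 - 1 = 38)
((32 - 256) + 64)*j(O, 7) = ((32 - 256) + 64)*38 = (-224 + 64)*38 = -160*38 = -6080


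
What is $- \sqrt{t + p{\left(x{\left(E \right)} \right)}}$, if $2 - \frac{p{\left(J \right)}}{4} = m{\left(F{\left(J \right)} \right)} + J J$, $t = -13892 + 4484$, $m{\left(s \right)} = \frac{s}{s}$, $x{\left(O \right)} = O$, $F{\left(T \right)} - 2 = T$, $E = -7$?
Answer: $- 40 i \sqrt{6} \approx - 97.98 i$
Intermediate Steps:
$F{\left(T \right)} = 2 + T$
$m{\left(s \right)} = 1$
$t = -9408$
$p{\left(J \right)} = 4 - 4 J^{2}$ ($p{\left(J \right)} = 8 - 4 \left(1 + J J\right) = 8 - 4 \left(1 + J^{2}\right) = 8 - \left(4 + 4 J^{2}\right) = 4 - 4 J^{2}$)
$- \sqrt{t + p{\left(x{\left(E \right)} \right)}} = - \sqrt{-9408 + \left(4 - 4 \left(-7\right)^{2}\right)} = - \sqrt{-9408 + \left(4 - 196\right)} = - \sqrt{-9408 - 192} = - \sqrt{-9600} = - 40 i \sqrt{6}$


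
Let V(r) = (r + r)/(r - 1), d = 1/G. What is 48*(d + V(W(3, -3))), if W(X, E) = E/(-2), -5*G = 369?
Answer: 35344/123 ≈ 287.35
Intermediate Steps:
G = -369/5 (G = -⅕*369 = -369/5 ≈ -73.800)
W(X, E) = -E/2 (W(X, E) = E*(-½) = -E/2)
d = -5/369 (d = 1/(-369/5) = -5/369 ≈ -0.013550)
V(r) = 2*r/(-1 + r) (V(r) = (2*r)/(-1 + r) = 2*r/(-1 + r))
48*(d + V(W(3, -3))) = 48*(-5/369 + 2*(-½*(-3))/(-1 - ½*(-3))) = 48*(-5/369 + 2*(3/2)/(-1 + 3/2)) = 48*(-5/369 + 2*(3/2)/(½)) = 48*(-5/369 + 2*(3/2)*2) = 48*(-5/369 + 6) = 48*(2209/369) = 35344/123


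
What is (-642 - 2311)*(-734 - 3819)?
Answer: 13445009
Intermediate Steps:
(-642 - 2311)*(-734 - 3819) = -2953*(-4553) = 13445009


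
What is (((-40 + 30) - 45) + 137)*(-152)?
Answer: -12464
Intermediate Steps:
(((-40 + 30) - 45) + 137)*(-152) = ((-10 - 45) + 137)*(-152) = (-55 + 137)*(-152) = 82*(-152) = -12464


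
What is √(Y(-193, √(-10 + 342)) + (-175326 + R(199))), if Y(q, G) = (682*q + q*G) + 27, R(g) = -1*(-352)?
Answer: √(-306573 - 386*√83) ≈ 556.86*I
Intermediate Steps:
R(g) = 352
Y(q, G) = 27 + 682*q + G*q (Y(q, G) = (682*q + G*q) + 27 = 27 + 682*q + G*q)
√(Y(-193, √(-10 + 342)) + (-175326 + R(199))) = √((27 + 682*(-193) + √(-10 + 342)*(-193)) + (-175326 + 352)) = √((27 - 131626 + √332*(-193)) - 174974) = √((27 - 131626 + (2*√83)*(-193)) - 174974) = √((27 - 131626 - 386*√83) - 174974) = √((-131599 - 386*√83) - 174974) = √(-306573 - 386*√83)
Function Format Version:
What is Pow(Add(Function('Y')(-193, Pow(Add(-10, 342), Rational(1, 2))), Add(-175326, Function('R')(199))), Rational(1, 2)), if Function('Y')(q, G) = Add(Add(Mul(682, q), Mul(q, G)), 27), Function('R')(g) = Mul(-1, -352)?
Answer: Pow(Add(-306573, Mul(-386, Pow(83, Rational(1, 2)))), Rational(1, 2)) ≈ Mul(556.86, I)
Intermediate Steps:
Function('R')(g) = 352
Function('Y')(q, G) = Add(27, Mul(682, q), Mul(G, q)) (Function('Y')(q, G) = Add(Add(Mul(682, q), Mul(G, q)), 27) = Add(27, Mul(682, q), Mul(G, q)))
Pow(Add(Function('Y')(-193, Pow(Add(-10, 342), Rational(1, 2))), Add(-175326, Function('R')(199))), Rational(1, 2)) = Pow(Add(Add(27, Mul(682, -193), Mul(Pow(Add(-10, 342), Rational(1, 2)), -193)), Add(-175326, 352)), Rational(1, 2)) = Pow(Add(Add(27, -131626, Mul(Pow(332, Rational(1, 2)), -193)), -174974), Rational(1, 2)) = Pow(Add(Add(27, -131626, Mul(Mul(2, Pow(83, Rational(1, 2))), -193)), -174974), Rational(1, 2)) = Pow(Add(Add(27, -131626, Mul(-386, Pow(83, Rational(1, 2)))), -174974), Rational(1, 2)) = Pow(Add(Add(-131599, Mul(-386, Pow(83, Rational(1, 2)))), -174974), Rational(1, 2)) = Pow(Add(-306573, Mul(-386, Pow(83, Rational(1, 2)))), Rational(1, 2))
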